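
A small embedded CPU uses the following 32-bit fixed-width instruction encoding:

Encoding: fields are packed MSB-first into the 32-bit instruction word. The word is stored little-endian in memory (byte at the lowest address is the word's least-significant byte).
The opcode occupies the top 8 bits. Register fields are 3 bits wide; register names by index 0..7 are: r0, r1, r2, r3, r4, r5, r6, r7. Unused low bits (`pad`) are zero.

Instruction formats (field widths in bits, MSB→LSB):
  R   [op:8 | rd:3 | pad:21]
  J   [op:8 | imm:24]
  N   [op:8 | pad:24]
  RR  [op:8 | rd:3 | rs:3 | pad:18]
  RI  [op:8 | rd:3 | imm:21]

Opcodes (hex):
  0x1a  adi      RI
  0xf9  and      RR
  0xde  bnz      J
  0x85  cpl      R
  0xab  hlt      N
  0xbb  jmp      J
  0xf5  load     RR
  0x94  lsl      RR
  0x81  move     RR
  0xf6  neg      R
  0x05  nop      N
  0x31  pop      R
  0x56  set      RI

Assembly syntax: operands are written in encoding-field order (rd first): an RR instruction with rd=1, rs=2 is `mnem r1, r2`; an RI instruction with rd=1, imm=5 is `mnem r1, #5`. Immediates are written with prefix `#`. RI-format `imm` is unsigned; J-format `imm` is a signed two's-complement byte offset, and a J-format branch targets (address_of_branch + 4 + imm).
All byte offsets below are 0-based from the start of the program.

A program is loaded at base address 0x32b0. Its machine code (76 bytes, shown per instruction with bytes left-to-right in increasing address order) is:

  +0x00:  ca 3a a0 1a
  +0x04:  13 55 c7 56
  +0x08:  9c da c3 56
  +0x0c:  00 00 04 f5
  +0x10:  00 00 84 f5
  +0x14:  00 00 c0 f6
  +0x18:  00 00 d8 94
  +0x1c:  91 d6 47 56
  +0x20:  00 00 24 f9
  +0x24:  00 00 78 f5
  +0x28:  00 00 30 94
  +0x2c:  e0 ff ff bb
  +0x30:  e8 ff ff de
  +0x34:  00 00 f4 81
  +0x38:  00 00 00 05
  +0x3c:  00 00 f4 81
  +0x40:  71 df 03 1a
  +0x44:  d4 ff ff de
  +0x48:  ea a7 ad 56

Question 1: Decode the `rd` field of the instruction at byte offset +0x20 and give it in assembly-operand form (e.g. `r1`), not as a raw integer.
@+20  little-endian(00 00 24 f9) = 0xf9240000
  opcode bits[31:24]=0xf9: and/RR
  rd@[23:21]=0x1 ⇒ r1
  rs@[20:18]=0x1 ⇒ r1

r1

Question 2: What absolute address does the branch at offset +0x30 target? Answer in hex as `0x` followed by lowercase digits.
0x32cc

off 0x30: read e8 ff ff de as little → 0xdeffffe8
  op=0xdeffffe8>>24=0xde ⇒ bnz (J)
  [23:0] imm=16777192 (s24→-24) = #-24
  target = base 0x32b0 + off 0x30 + 4 + imm -24 = 0x32cc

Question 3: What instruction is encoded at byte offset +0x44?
+0x44: d4 ff ff de ⇒ word 0xdeffffd4 (little)
  opcode bits[31:24]=0xde: bnz/J
  imm: (w>>0)&0xffffff=0xffffd4 (s24→-44) → #-44

bnz #-44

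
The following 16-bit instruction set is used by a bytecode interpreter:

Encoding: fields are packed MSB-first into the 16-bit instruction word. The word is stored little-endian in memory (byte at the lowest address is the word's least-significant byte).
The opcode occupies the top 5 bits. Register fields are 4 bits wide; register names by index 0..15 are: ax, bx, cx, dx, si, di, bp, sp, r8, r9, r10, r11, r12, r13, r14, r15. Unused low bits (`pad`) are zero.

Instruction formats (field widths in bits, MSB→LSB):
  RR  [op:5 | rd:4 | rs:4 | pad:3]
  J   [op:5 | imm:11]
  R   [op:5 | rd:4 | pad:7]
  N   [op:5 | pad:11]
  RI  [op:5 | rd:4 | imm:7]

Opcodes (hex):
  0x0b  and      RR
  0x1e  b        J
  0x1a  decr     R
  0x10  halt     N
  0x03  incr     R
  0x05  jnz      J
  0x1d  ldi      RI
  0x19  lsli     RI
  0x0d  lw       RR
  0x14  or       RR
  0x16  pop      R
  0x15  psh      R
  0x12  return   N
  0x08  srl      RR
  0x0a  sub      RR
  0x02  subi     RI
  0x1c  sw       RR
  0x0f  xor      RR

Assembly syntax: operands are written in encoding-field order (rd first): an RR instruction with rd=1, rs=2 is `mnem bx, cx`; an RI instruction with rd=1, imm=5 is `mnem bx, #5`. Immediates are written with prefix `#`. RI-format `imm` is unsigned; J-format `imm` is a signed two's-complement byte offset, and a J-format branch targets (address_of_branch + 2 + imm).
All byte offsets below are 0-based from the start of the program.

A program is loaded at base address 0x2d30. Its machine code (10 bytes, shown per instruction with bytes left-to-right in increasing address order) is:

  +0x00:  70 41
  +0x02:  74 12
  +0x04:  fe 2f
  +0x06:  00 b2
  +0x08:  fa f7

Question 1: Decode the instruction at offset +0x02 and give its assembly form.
subi si, #116

+0x02: 74 12 ⇒ word 0x1274 (little)
  opcode bits[15:11]=0x2: subi/RI
  rd@[10:7]=0x4 ⇒ si
  imm@[6:0]=0x74 ⇒ #116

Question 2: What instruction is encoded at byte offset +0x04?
jnz #-2

+0x04: fe 2f ⇒ word 0x2ffe (little)
  opcode bits[15:11]=0x5: jnz/J
  imm@[10:0]=0x7fe (s11→-2) ⇒ #-2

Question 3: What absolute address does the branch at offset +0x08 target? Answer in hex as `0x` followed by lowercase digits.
+0x08: fa f7 ⇒ word 0xf7fa (little)
  op=0xf7fa>>11=0x1e ⇒ b (J)
  imm: (w>>0)&0x7ff=0x7fa (s11→-6) → #-6
  target = base 0x2d30 + off 0x08 + 2 + imm -6 = 0x2d34

0x2d34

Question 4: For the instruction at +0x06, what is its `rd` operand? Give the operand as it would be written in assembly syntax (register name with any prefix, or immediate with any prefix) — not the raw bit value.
@+06  little-endian(00 b2) = 0xb200
  op=0xb200>>11=0x16 ⇒ pop (R)
  [10:7] rd=4 = si

si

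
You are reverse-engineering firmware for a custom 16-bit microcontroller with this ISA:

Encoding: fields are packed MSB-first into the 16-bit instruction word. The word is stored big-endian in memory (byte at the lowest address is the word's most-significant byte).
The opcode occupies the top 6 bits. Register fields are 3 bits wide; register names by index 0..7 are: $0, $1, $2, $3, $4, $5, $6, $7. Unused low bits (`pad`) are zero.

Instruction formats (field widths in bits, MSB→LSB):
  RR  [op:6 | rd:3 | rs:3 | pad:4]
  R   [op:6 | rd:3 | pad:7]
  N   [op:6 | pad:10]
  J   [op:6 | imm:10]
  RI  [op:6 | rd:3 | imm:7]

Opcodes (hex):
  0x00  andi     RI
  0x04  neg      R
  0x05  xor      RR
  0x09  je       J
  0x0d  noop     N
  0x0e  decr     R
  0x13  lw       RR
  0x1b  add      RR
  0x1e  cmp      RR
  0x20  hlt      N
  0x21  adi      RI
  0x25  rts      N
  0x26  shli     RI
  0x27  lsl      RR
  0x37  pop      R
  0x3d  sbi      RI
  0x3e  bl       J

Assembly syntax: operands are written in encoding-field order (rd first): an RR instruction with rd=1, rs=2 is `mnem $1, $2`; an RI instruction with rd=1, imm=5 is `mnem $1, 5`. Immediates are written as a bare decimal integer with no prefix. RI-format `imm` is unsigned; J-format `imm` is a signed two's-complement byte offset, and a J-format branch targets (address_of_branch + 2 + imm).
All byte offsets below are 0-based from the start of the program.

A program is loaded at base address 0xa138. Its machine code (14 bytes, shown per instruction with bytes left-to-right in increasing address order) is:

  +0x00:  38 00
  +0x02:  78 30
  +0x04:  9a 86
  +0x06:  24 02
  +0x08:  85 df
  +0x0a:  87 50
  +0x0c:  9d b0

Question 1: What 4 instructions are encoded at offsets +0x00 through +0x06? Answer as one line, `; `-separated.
[00] 38 00 → 0x3800
  op=0x3800>>10=0xe ⇒ decr (R)
  rd@[9:7]=0x0 ⇒ $0
[02] 78 30 → 0x7830
  op=0x7830>>10=0x1e ⇒ cmp (RR)
  rd@[9:7]=0x0 ⇒ $0
  rs@[6:4]=0x3 ⇒ $3
[04] 9a 86 → 0x9a86
  op=0x9a86>>10=0x26 ⇒ shli (RI)
  rd@[9:7]=0x5 ⇒ $5
  imm@[6:0]=0x6 ⇒ 6
[06] 24 02 → 0x2402
  op=0x2402>>10=0x9 ⇒ je (J)
  imm@[9:0]=0x2 ⇒ 2

decr $0; cmp $0, $3; shli $5, 6; je 2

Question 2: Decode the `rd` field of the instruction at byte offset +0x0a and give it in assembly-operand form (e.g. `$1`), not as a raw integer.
[0a] 87 50 → 0x8750
  top 6b → 0x21 → adi [RI]
  [9:7] rd=6 = $6
  [6:0] imm=80 = 80

$6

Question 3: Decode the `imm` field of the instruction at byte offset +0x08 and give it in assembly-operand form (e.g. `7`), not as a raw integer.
+0x08: 85 df ⇒ word 0x85df (big)
  op=0x85df>>10=0x21 ⇒ adi (RI)
  rd@[9:7]=0x3 ⇒ $3
  imm@[6:0]=0x5f ⇒ 95

95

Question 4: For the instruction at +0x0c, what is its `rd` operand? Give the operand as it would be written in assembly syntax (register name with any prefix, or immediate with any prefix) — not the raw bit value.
@+0c  big-endian(9d b0) = 0x9db0
  op=0x9db0>>10=0x27 ⇒ lsl (RR)
  rd@[9:7]=0x3 ⇒ $3
  rs@[6:4]=0x3 ⇒ $3

$3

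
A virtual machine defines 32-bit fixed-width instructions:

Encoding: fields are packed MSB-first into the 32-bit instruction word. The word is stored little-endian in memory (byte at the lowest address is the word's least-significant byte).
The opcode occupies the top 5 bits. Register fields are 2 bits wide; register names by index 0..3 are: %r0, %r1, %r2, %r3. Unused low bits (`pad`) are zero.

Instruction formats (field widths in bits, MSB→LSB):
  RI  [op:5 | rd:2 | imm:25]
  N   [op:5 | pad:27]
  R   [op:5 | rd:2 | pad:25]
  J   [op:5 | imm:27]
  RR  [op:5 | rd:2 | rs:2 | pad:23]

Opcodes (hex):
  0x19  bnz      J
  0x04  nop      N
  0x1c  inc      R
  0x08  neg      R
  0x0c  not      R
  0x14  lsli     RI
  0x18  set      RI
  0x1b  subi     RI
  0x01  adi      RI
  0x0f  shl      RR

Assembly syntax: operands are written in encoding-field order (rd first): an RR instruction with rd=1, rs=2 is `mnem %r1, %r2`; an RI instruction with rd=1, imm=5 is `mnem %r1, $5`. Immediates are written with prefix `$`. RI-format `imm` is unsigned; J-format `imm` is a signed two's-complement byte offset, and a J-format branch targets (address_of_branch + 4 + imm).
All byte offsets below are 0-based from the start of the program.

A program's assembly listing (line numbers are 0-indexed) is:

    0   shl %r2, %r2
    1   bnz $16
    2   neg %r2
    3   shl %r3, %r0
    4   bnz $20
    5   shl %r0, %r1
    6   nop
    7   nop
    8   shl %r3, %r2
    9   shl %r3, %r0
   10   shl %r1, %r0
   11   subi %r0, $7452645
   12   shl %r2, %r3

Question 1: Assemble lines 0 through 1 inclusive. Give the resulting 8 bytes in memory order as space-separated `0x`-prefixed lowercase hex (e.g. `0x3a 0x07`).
0x00 0x00 0x00 0x7d 0x10 0x00 0x00 0xc8

0. shl fields op=0xf:5|rd=2:2|rs=2:2|pad=0:23 → word 7d000000h → 00 00 00 7d
1. bnz fields op=0x19:5|imm=16:27 → word c8000010h → 10 00 00 c8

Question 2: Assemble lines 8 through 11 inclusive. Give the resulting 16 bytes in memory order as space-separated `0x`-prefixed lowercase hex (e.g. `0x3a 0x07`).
0x00 0x00 0x00 0x7f 0x00 0x00 0x00 0x7e 0x00 0x00 0x00 0x7a 0xe5 0xb7 0x71 0xd8

L8: shl op=0xf:5|rd=3:2|rs=2:2|pad=0:23 ⇒ 0x7f000000 ⇒ little 00 00 00 7f
L9: shl op=0xf:5|rd=3:2|rs=0:2|pad=0:23 ⇒ 0x7e000000 ⇒ little 00 00 00 7e
L10: shl op=0xf:5|rd=1:2|rs=0:2|pad=0:23 ⇒ 0x7a000000 ⇒ little 00 00 00 7a
L11: subi op=0x1b:5|rd=0:2|imm=7452645:25 ⇒ 0xd871b7e5 ⇒ little e5 b7 71 d8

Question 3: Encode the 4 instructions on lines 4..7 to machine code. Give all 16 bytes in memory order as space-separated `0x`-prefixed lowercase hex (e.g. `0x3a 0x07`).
L4: bnz op=0x19:5|imm=20:27 ⇒ 0xc8000014 ⇒ little 14 00 00 c8
L5: shl op=0xf:5|rd=0:2|rs=1:2|pad=0:23 ⇒ 0x78800000 ⇒ little 00 00 80 78
L6: nop op=0x4:5|pad=0:27 ⇒ 0x20000000 ⇒ little 00 00 00 20
L7: nop op=0x4:5|pad=0:27 ⇒ 0x20000000 ⇒ little 00 00 00 20

0x14 0x00 0x00 0xc8 0x00 0x00 0x80 0x78 0x00 0x00 0x00 0x20 0x00 0x00 0x00 0x20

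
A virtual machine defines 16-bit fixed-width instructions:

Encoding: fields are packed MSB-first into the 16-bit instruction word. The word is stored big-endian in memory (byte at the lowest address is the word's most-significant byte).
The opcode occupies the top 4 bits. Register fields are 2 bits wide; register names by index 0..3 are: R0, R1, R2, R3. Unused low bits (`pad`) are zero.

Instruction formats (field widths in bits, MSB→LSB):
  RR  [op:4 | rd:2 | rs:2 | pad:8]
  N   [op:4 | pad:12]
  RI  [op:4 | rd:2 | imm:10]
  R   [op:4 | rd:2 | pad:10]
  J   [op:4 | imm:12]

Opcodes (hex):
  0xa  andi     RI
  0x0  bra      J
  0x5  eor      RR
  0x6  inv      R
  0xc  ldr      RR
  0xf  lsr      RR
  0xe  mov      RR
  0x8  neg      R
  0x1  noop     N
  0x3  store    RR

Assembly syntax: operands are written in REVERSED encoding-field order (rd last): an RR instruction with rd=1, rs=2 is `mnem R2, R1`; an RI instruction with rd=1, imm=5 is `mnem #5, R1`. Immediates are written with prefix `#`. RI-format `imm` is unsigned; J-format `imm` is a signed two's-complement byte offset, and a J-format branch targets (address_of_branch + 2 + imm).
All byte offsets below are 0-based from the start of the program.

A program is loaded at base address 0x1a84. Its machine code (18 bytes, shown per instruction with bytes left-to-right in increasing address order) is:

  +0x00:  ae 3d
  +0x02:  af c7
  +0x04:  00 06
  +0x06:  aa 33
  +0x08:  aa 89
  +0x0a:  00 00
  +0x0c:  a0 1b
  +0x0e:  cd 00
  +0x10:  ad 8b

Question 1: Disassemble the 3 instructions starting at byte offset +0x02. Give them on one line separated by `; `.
andi #967, R3; bra #6; andi #563, R2

off 0x02: read af c7 as big → 0xafc7
  opcode bits[15:12]=0xa: andi/RI
  rd@[11:10]=0x3 ⇒ R3
  imm@[9:0]=0x3c7 ⇒ #967
off 0x04: read 00 06 as big → 0x0006
  opcode bits[15:12]=0x0: bra/J
  imm@[11:0]=0x6 ⇒ #6
off 0x06: read aa 33 as big → 0xaa33
  opcode bits[15:12]=0xa: andi/RI
  rd@[11:10]=0x2 ⇒ R2
  imm@[9:0]=0x233 ⇒ #563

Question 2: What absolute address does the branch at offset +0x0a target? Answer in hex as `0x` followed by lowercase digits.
[0a] 00 00 → 0x0000
  op=0x0000>>12=0x0 ⇒ bra (J)
  imm: (w>>0)&0xfff=0x0 → #0
  target = base 0x1a84 + off 0x0a + 2 + imm 0 = 0x1a90

0x1a90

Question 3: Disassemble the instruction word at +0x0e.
ldr R1, R3

@+0e  big-endian(cd 00) = 0xcd00
  op=0xcd00>>12=0xc ⇒ ldr (RR)
  [11:10] rd=3 = R3
  [9:8] rs=1 = R1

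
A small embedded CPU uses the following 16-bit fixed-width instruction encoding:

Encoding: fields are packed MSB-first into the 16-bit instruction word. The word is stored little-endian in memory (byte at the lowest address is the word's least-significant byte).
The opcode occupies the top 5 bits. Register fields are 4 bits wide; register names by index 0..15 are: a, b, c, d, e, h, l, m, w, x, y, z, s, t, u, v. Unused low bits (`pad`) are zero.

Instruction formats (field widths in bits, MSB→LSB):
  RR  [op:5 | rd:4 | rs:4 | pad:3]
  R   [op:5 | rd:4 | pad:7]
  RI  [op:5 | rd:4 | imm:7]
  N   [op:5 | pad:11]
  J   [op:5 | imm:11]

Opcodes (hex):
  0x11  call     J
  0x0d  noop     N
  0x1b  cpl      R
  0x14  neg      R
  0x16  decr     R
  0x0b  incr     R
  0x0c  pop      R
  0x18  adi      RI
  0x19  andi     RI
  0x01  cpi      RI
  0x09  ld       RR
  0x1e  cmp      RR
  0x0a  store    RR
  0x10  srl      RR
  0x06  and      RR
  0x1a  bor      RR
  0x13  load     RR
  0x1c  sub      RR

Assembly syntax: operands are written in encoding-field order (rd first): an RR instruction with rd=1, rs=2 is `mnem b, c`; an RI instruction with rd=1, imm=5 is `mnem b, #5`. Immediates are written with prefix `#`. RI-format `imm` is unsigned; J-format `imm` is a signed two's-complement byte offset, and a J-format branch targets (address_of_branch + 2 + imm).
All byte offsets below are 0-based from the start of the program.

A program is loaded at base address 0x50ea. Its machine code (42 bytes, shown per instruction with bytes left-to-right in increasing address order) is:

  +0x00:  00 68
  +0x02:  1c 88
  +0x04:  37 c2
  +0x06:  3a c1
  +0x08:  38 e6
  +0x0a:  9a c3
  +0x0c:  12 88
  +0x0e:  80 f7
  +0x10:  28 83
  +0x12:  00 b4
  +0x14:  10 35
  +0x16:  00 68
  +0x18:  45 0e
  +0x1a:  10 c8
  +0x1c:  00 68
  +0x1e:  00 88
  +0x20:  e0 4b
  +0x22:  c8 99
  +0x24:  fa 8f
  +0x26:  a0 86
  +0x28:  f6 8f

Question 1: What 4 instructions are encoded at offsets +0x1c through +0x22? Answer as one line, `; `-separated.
off 0x1c: read 00 68 as little → 0x6800
  op=0x6800>>11=0xd ⇒ noop (N)
off 0x1e: read 00 88 as little → 0x8800
  op=0x8800>>11=0x11 ⇒ call (J)
  imm: (w>>0)&0x7ff=0x0 → #0
off 0x20: read e0 4b as little → 0x4be0
  op=0x4be0>>11=0x9 ⇒ ld (RR)
  rd: (w>>7)&0xf=0x7 → m
  rs: (w>>3)&0xf=0xc → s
off 0x22: read c8 99 as little → 0x99c8
  op=0x99c8>>11=0x13 ⇒ load (RR)
  rd: (w>>7)&0xf=0x3 → d
  rs: (w>>3)&0xf=0x9 → x

noop; call #0; ld m, s; load d, x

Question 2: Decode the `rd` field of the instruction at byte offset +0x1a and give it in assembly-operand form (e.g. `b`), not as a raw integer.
a

[1a] 10 c8 → 0xc810
  opcode bits[15:11]=0x19: andi/RI
  [10:7] rd=0 = a
  [6:0] imm=16 = #16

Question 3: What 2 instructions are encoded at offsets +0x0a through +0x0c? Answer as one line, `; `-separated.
@+0a  little-endian(9a c3) = 0xc39a
  opcode bits[15:11]=0x18: adi/RI
  [10:7] rd=7 = m
  [6:0] imm=26 = #26
@+0c  little-endian(12 88) = 0x8812
  opcode bits[15:11]=0x11: call/J
  [10:0] imm=18 = #18

adi m, #26; call #18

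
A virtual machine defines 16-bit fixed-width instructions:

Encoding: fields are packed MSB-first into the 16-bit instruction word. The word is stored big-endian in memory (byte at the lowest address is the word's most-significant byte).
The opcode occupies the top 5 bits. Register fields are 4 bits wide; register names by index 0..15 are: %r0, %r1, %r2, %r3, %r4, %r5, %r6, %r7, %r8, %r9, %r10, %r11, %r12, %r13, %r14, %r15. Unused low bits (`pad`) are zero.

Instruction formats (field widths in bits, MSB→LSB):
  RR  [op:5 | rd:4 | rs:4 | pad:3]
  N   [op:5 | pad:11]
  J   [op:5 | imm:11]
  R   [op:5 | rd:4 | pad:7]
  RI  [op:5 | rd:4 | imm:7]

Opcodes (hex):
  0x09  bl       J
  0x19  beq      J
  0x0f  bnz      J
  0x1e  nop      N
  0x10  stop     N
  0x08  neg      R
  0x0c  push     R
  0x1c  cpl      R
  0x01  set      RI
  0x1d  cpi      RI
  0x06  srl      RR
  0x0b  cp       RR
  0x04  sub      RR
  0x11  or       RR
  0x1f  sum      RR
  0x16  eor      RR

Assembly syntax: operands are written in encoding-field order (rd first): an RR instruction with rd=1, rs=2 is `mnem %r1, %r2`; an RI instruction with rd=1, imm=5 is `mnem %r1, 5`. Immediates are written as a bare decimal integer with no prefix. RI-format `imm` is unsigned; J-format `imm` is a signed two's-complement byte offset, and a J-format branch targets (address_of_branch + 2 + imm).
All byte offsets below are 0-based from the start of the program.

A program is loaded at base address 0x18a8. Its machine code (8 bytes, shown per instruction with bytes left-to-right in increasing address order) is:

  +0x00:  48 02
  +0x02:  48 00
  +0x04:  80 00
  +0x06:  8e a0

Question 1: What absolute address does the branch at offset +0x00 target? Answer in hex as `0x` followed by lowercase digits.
0x18ac

@+00  big-endian(48 02) = 0x4802
  top 5b → 0x9 → bl [J]
  imm@[10:0]=0x2 ⇒ 2
  target = base 0x18a8 + off 0x00 + 2 + imm 2 = 0x18ac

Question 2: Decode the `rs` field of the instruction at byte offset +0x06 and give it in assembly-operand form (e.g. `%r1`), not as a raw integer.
%r4

@+06  big-endian(8e a0) = 0x8ea0
  opcode bits[15:11]=0x11: or/RR
  rd@[10:7]=0xd ⇒ %r13
  rs@[6:3]=0x4 ⇒ %r4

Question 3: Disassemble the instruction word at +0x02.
bl 0

+0x02: 48 00 ⇒ word 0x4800 (big)
  top 5b → 0x9 → bl [J]
  [10:0] imm=0 = 0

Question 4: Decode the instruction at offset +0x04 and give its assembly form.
stop

+0x04: 80 00 ⇒ word 0x8000 (big)
  opcode bits[15:11]=0x10: stop/N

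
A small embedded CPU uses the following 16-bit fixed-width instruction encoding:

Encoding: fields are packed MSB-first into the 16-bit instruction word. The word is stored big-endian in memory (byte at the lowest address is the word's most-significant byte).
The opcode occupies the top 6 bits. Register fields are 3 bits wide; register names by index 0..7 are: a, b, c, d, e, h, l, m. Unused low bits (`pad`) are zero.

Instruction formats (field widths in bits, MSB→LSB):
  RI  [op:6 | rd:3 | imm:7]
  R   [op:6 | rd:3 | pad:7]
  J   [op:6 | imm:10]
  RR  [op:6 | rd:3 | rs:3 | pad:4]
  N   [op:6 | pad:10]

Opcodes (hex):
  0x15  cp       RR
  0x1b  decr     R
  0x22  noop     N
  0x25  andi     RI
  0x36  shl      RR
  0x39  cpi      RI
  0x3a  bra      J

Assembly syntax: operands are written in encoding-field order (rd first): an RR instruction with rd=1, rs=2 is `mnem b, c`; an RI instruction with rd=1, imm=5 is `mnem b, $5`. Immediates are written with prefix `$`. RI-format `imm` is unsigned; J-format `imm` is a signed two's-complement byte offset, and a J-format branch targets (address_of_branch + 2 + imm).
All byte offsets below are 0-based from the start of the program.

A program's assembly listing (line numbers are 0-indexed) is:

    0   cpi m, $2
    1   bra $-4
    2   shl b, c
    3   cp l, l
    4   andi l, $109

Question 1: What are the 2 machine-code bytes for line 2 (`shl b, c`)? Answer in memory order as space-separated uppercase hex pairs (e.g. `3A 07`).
L2: shl op=0x36:6|rd=1:3|rs=2:3|pad=0:4 ⇒ 0xd8a0 ⇒ big d8 a0

D8 A0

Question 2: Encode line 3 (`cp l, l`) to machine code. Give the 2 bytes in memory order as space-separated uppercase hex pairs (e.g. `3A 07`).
57 60

line 3 (cp): pack op=0x15:6|rd=6:3|rs=6:3|pad=0:4 = 0x5760; big→ 57 60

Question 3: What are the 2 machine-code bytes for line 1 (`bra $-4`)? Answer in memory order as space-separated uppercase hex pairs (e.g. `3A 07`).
L1: bra op=0x3a:6|imm=-4:10 ⇒ 0xebfc ⇒ big eb fc

EB FC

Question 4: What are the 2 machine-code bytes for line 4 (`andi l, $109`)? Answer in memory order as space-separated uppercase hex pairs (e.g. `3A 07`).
97 6D

L4: andi op=0x25:6|rd=6:3|imm=109:7 ⇒ 0x976d ⇒ big 97 6d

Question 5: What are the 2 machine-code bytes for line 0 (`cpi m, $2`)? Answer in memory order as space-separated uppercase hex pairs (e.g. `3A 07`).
line 0 (cpi): pack op=0x39:6|rd=7:3|imm=2:7 = 0xe782; big→ e7 82

E7 82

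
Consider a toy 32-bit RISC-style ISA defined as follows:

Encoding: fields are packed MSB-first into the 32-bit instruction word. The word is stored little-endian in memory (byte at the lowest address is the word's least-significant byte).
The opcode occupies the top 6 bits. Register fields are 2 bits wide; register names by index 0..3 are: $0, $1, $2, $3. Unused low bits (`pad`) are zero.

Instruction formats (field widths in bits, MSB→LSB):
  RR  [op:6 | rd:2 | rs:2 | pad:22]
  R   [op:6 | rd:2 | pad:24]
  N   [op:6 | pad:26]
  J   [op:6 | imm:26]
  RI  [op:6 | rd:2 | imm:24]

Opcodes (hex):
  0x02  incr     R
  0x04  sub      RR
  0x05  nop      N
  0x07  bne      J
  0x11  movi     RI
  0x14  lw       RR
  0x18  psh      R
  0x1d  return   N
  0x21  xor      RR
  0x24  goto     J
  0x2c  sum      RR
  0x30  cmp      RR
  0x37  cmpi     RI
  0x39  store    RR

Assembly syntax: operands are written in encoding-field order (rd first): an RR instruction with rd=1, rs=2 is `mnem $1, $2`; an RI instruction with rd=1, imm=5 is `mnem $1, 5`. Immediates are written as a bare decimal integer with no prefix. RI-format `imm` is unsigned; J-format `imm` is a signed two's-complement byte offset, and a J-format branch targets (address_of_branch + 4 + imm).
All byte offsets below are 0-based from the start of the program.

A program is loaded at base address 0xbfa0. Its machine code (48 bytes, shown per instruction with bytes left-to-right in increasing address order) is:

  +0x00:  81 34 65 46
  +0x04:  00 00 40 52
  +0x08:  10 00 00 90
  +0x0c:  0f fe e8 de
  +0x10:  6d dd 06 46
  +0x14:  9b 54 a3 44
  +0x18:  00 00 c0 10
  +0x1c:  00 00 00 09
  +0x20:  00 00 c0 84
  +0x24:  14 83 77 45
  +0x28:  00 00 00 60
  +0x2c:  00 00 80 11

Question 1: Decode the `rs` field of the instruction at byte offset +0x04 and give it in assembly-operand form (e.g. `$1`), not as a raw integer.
$1

+0x04: 00 00 40 52 ⇒ word 0x52400000 (little)
  top 6b → 0x14 → lw [RR]
  rd: (w>>24)&0x3=0x2 → $2
  rs: (w>>22)&0x3=0x1 → $1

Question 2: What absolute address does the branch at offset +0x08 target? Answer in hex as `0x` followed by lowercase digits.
0xbfbc

[08] 10 00 00 90 → 0x90000010
  op=0x90000010>>26=0x24 ⇒ goto (J)
  imm: (w>>0)&0x3ffffff=0x10 → 16
  target = base 0xbfa0 + off 0x08 + 4 + imm 16 = 0xbfbc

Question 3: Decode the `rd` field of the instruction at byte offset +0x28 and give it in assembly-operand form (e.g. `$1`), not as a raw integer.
$0

@+28  little-endian(00 00 00 60) = 0x60000000
  op=0x60000000>>26=0x18 ⇒ psh (R)
  [25:24] rd=0 = $0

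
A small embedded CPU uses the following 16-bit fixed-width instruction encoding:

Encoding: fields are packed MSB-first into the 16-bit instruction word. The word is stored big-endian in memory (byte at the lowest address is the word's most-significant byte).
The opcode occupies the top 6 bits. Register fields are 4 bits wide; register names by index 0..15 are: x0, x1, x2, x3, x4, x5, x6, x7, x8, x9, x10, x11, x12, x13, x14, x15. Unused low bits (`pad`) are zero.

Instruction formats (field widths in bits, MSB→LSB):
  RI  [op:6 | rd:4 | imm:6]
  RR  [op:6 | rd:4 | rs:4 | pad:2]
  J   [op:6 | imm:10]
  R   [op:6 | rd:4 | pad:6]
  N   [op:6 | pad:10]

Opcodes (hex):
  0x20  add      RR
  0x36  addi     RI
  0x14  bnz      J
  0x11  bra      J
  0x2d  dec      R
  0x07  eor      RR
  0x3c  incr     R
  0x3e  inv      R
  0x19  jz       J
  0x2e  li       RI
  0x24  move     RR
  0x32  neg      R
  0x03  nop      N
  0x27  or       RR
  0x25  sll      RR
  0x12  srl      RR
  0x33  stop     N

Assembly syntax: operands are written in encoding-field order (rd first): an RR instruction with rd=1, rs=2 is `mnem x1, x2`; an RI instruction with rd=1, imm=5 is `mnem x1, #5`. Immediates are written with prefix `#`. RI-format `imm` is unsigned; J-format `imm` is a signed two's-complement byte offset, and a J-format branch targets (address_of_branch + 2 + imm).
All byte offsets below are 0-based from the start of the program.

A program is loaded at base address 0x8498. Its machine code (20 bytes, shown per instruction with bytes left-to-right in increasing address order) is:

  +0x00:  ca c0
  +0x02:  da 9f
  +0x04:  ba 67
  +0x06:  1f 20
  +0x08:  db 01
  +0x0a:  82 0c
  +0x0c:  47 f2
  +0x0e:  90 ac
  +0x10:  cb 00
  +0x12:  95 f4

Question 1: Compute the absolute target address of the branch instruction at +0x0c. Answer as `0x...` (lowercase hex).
0x8498

off 0x0c: read 47 f2 as big → 0x47f2
  opcode bits[15:10]=0x11: bra/J
  [9:0] imm=1010 (s10→-14) = #-14
  target = base 0x8498 + off 0x0c + 2 + imm -14 = 0x8498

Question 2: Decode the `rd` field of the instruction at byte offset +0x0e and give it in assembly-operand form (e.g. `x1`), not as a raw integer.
[0e] 90 ac → 0x90ac
  opcode bits[15:10]=0x24: move/RR
  rd: (w>>6)&0xf=0x2 → x2
  rs: (w>>2)&0xf=0xb → x11

x2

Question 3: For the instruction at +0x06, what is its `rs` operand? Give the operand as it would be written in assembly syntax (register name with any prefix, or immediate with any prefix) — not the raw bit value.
+0x06: 1f 20 ⇒ word 0x1f20 (big)
  opcode bits[15:10]=0x7: eor/RR
  [9:6] rd=12 = x12
  [5:2] rs=8 = x8

x8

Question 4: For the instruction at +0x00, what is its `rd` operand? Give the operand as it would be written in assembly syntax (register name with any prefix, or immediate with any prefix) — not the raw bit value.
x11

+0x00: ca c0 ⇒ word 0xcac0 (big)
  top 6b → 0x32 → neg [R]
  rd@[9:6]=0xb ⇒ x11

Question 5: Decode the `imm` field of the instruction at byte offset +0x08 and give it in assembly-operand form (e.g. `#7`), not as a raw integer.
#1

+0x08: db 01 ⇒ word 0xdb01 (big)
  top 6b → 0x36 → addi [RI]
  [9:6] rd=12 = x12
  [5:0] imm=1 = #1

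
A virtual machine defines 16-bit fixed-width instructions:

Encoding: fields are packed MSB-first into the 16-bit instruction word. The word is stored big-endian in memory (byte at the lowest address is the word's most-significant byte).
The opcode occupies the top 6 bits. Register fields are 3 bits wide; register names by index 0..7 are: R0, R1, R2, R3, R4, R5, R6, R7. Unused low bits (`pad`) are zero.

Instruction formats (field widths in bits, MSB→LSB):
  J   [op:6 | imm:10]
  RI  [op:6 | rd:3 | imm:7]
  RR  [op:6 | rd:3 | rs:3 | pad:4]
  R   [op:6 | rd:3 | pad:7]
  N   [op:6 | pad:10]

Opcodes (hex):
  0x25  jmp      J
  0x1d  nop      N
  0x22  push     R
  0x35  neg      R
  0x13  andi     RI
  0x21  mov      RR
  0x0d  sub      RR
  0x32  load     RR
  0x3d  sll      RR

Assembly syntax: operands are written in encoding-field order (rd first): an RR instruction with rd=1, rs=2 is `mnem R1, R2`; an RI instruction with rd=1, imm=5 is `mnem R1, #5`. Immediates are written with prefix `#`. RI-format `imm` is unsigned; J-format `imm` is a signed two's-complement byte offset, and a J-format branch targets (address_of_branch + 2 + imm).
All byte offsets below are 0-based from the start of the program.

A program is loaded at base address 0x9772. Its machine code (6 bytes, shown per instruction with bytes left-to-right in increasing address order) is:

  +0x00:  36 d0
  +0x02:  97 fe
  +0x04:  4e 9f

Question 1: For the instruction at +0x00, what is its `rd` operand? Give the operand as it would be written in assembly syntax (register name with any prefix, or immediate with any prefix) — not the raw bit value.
R5

off 0x00: read 36 d0 as big → 0x36d0
  top 6b → 0xd → sub [RR]
  rd@[9:7]=0x5 ⇒ R5
  rs@[6:4]=0x5 ⇒ R5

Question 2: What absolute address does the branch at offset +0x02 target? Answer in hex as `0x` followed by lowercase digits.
[02] 97 fe → 0x97fe
  top 6b → 0x25 → jmp [J]
  [9:0] imm=1022 (s10→-2) = #-2
  target = base 0x9772 + off 0x02 + 2 + imm -2 = 0x9774

0x9774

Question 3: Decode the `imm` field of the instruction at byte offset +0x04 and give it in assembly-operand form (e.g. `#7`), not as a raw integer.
off 0x04: read 4e 9f as big → 0x4e9f
  top 6b → 0x13 → andi [RI]
  rd@[9:7]=0x5 ⇒ R5
  imm@[6:0]=0x1f ⇒ #31

#31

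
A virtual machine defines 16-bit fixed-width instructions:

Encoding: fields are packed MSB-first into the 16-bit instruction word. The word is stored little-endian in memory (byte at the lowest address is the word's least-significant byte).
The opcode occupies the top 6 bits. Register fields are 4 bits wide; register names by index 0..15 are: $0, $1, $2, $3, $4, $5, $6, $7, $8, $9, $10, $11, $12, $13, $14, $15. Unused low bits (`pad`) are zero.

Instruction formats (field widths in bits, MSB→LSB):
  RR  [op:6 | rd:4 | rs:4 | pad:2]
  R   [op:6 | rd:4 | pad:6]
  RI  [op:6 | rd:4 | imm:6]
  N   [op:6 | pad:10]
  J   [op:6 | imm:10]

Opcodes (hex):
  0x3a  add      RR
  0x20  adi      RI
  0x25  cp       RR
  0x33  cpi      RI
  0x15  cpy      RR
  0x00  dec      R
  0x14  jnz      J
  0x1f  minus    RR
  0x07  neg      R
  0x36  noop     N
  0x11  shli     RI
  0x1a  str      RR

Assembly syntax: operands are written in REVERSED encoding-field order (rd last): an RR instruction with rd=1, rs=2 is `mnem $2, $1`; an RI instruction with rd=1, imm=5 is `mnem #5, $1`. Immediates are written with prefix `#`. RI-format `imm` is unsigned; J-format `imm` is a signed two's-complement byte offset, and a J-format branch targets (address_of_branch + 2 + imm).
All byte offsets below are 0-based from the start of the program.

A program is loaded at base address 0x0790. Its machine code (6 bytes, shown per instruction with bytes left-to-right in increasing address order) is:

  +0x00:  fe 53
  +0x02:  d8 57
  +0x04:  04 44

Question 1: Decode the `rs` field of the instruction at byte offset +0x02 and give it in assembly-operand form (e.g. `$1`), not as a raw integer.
$6

@+02  little-endian(d8 57) = 0x57d8
  top 6b → 0x15 → cpy [RR]
  rd: (w>>6)&0xf=0xf → $15
  rs: (w>>2)&0xf=0x6 → $6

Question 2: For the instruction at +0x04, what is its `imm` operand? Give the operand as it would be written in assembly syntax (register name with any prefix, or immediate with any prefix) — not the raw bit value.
@+04  little-endian(04 44) = 0x4404
  top 6b → 0x11 → shli [RI]
  rd: (w>>6)&0xf=0x0 → $0
  imm: (w>>0)&0x3f=0x4 → #4

#4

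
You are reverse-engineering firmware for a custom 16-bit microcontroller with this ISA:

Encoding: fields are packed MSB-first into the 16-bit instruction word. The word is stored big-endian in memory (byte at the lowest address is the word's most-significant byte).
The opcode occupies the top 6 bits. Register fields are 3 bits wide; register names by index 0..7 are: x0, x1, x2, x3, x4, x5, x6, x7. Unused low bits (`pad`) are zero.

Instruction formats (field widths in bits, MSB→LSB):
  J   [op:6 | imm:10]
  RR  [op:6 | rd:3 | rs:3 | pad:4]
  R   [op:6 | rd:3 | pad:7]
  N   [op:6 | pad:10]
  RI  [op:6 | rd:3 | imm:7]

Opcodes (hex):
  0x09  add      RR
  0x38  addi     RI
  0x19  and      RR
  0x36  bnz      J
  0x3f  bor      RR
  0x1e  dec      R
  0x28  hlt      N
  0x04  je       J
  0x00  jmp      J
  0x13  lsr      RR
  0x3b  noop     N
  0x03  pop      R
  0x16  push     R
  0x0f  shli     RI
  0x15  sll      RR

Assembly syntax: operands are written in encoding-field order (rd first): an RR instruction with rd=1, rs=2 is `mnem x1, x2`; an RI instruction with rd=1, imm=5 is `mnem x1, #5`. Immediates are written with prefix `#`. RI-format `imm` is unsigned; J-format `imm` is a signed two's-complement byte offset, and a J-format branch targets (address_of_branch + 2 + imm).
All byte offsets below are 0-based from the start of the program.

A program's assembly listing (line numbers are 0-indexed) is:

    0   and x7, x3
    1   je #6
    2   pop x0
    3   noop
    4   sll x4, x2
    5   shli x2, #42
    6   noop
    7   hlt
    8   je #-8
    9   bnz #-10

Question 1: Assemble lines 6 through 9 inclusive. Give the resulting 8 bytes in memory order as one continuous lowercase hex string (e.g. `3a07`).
ec00a00013f8dbf6

6. noop fields op=0x3b:6|pad=0:10 → word ec00h → ec 00
7. hlt fields op=0x28:6|pad=0:10 → word a000h → a0 00
8. je fields op=0x4:6|imm=-8:10 → word 13f8h → 13 f8
9. bnz fields op=0x36:6|imm=-10:10 → word dbf6h → db f6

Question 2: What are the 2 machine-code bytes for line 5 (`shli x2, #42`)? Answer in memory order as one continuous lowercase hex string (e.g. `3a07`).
L5: shli op=0xf:6|rd=2:3|imm=42:7 ⇒ 0x3d2a ⇒ big 3d 2a

3d2a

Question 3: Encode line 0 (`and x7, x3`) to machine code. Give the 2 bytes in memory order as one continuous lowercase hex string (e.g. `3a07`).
67b0

L0: and op=0x19:6|rd=7:3|rs=3:3|pad=0:4 ⇒ 0x67b0 ⇒ big 67 b0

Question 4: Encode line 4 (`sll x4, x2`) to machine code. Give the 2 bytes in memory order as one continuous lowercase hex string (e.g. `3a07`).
5620

line 4 (sll): pack op=0x15:6|rd=4:3|rs=2:3|pad=0:4 = 0x5620; big→ 56 20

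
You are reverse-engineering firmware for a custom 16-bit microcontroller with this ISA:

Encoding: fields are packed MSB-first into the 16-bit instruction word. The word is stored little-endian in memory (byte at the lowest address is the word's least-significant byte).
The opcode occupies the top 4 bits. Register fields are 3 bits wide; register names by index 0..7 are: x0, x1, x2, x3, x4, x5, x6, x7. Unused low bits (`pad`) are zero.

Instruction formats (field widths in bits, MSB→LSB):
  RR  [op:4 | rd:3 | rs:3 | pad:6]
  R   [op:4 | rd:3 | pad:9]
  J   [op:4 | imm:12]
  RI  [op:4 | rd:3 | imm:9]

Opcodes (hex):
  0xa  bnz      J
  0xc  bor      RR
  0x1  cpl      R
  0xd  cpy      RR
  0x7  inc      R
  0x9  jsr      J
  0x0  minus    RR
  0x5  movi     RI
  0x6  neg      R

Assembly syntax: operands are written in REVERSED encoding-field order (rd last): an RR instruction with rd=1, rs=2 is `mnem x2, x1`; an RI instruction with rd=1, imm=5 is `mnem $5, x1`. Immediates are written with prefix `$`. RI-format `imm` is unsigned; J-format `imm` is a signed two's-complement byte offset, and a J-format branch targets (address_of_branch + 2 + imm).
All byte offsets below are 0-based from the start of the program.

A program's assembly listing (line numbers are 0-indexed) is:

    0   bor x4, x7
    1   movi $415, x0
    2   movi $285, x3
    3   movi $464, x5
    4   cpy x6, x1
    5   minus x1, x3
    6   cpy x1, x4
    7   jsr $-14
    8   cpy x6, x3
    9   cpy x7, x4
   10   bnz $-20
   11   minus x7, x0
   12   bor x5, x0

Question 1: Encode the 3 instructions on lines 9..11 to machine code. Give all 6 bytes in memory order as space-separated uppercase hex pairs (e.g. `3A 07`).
line 9 (cpy): pack op=0xd:4|rd=4:3|rs=7:3|pad=0:6 = 0xd9c0; little→ c0 d9
line 10 (bnz): pack op=0xa:4|imm=-20:12 = 0xafec; little→ ec af
line 11 (minus): pack op=0x0:4|rd=0:3|rs=7:3|pad=0:6 = 0x01c0; little→ c0 01

C0 D9 EC AF C0 01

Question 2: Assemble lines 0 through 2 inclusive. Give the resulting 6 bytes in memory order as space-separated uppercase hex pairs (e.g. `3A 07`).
00 CF 9F 51 1D 57

0. bor fields op=0xc:4|rd=7:3|rs=4:3|pad=0:6 → word cf00h → 00 cf
1. movi fields op=0x5:4|rd=0:3|imm=415:9 → word 519fh → 9f 51
2. movi fields op=0x5:4|rd=3:3|imm=285:9 → word 571dh → 1d 57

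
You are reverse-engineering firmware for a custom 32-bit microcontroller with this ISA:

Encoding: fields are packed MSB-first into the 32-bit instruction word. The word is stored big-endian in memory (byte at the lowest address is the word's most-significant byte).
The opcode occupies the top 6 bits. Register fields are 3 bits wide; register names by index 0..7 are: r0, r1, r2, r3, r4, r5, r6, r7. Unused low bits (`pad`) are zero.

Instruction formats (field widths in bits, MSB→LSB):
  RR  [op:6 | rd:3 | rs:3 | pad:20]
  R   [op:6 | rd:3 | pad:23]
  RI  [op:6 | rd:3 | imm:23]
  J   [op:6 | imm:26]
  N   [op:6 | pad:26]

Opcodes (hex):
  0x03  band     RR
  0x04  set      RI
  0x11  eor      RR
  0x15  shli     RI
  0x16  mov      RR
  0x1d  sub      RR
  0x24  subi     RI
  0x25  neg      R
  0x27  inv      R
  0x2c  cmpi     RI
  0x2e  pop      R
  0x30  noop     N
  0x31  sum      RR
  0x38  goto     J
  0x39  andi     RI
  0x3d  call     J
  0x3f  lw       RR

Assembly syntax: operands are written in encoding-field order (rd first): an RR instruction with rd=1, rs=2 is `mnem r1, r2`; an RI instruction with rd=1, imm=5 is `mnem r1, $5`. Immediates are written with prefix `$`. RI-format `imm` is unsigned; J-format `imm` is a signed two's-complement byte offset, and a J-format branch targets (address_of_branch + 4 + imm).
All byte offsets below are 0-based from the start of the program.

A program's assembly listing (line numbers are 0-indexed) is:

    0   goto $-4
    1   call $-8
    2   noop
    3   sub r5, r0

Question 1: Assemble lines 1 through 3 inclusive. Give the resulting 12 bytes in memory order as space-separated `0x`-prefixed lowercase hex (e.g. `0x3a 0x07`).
L1: call op=0x3d:6|imm=-8:26 ⇒ 0xf7fffff8 ⇒ big f7 ff ff f8
L2: noop op=0x30:6|pad=0:26 ⇒ 0xc0000000 ⇒ big c0 00 00 00
L3: sub op=0x1d:6|rd=5:3|rs=0:3|pad=0:20 ⇒ 0x76800000 ⇒ big 76 80 00 00

0xf7 0xff 0xff 0xf8 0xc0 0x00 0x00 0x00 0x76 0x80 0x00 0x00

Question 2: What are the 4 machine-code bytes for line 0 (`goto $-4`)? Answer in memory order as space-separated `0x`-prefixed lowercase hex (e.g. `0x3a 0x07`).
0xe3 0xff 0xff 0xfc

line 0 (goto): pack op=0x38:6|imm=-4:26 = 0xe3fffffc; big→ e3 ff ff fc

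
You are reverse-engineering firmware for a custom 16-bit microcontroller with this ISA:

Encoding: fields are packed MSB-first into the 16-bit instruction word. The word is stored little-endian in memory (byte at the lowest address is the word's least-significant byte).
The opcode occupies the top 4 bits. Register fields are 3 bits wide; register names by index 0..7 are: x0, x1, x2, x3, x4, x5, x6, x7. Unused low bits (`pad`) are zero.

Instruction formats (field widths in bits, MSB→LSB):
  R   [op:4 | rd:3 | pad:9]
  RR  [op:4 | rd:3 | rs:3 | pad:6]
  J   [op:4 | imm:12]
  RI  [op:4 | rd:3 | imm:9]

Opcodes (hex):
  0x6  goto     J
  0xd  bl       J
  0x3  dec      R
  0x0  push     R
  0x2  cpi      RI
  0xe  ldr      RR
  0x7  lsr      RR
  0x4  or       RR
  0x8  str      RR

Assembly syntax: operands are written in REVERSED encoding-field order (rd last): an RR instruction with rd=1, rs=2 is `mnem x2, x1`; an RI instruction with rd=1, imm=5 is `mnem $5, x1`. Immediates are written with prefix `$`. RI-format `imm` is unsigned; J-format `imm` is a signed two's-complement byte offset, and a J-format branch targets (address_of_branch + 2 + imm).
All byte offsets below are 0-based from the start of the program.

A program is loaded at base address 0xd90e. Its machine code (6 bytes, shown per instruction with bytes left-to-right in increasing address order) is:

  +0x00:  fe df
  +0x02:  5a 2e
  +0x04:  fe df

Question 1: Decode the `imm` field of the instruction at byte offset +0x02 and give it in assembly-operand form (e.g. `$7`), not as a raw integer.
$90

+0x02: 5a 2e ⇒ word 0x2e5a (little)
  op=0x2e5a>>12=0x2 ⇒ cpi (RI)
  [11:9] rd=7 = x7
  [8:0] imm=90 = $90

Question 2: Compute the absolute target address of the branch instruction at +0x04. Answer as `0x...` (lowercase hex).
0xd912

+0x04: fe df ⇒ word 0xdffe (little)
  opcode bits[15:12]=0xd: bl/J
  imm: (w>>0)&0xfff=0xffe (s12→-2) → $-2
  target = base 0xd90e + off 0x04 + 2 + imm -2 = 0xd912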